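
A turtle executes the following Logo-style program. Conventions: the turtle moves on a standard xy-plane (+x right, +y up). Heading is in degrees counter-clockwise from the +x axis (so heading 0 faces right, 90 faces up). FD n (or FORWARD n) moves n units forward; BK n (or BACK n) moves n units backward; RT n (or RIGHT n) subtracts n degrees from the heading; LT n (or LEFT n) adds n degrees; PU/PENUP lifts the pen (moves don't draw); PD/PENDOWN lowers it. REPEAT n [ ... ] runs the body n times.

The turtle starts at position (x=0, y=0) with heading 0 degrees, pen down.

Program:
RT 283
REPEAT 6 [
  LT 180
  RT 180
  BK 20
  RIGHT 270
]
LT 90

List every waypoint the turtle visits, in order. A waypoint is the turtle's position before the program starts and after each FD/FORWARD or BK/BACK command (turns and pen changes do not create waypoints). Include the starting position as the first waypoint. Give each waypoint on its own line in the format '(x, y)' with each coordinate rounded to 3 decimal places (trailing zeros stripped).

Answer: (0, 0)
(-4.499, -19.487)
(14.988, -23.986)
(19.487, -4.499)
(0, 0)
(-4.499, -19.487)
(14.988, -23.986)

Derivation:
Executing turtle program step by step:
Start: pos=(0,0), heading=0, pen down
RT 283: heading 0 -> 77
REPEAT 6 [
  -- iteration 1/6 --
  LT 180: heading 77 -> 257
  RT 180: heading 257 -> 77
  BK 20: (0,0) -> (-4.499,-19.487) [heading=77, draw]
  RT 270: heading 77 -> 167
  -- iteration 2/6 --
  LT 180: heading 167 -> 347
  RT 180: heading 347 -> 167
  BK 20: (-4.499,-19.487) -> (14.988,-23.986) [heading=167, draw]
  RT 270: heading 167 -> 257
  -- iteration 3/6 --
  LT 180: heading 257 -> 77
  RT 180: heading 77 -> 257
  BK 20: (14.988,-23.986) -> (19.487,-4.499) [heading=257, draw]
  RT 270: heading 257 -> 347
  -- iteration 4/6 --
  LT 180: heading 347 -> 167
  RT 180: heading 167 -> 347
  BK 20: (19.487,-4.499) -> (0,0) [heading=347, draw]
  RT 270: heading 347 -> 77
  -- iteration 5/6 --
  LT 180: heading 77 -> 257
  RT 180: heading 257 -> 77
  BK 20: (0,0) -> (-4.499,-19.487) [heading=77, draw]
  RT 270: heading 77 -> 167
  -- iteration 6/6 --
  LT 180: heading 167 -> 347
  RT 180: heading 347 -> 167
  BK 20: (-4.499,-19.487) -> (14.988,-23.986) [heading=167, draw]
  RT 270: heading 167 -> 257
]
LT 90: heading 257 -> 347
Final: pos=(14.988,-23.986), heading=347, 6 segment(s) drawn
Waypoints (7 total):
(0, 0)
(-4.499, -19.487)
(14.988, -23.986)
(19.487, -4.499)
(0, 0)
(-4.499, -19.487)
(14.988, -23.986)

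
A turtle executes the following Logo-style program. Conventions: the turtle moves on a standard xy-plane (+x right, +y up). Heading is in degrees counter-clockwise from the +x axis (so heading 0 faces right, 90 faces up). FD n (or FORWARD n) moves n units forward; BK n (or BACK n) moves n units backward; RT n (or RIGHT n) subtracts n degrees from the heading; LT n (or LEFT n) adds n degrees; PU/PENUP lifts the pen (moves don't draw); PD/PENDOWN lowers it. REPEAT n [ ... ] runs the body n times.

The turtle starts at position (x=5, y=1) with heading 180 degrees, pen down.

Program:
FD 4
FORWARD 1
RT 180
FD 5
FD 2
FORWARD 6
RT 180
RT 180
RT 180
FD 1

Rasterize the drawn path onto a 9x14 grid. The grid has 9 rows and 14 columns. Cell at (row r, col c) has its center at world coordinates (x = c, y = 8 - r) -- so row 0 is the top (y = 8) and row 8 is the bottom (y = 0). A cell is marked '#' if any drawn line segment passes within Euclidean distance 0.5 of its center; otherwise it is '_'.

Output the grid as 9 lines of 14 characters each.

Answer: ______________
______________
______________
______________
______________
______________
______________
##############
______________

Derivation:
Segment 0: (5,1) -> (1,1)
Segment 1: (1,1) -> (0,1)
Segment 2: (0,1) -> (5,1)
Segment 3: (5,1) -> (7,1)
Segment 4: (7,1) -> (13,1)
Segment 5: (13,1) -> (12,1)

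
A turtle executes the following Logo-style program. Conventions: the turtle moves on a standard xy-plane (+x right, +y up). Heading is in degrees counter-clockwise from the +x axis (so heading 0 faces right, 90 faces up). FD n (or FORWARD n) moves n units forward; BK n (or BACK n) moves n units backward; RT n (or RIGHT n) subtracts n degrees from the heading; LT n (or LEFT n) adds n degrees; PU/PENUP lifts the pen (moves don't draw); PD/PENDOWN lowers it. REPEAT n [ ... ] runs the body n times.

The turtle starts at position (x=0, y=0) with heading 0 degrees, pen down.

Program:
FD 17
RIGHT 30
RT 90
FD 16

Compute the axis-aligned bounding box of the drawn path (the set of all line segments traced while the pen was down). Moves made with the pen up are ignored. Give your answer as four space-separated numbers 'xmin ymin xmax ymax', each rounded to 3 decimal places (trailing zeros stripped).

Answer: 0 -13.856 17 0

Derivation:
Executing turtle program step by step:
Start: pos=(0,0), heading=0, pen down
FD 17: (0,0) -> (17,0) [heading=0, draw]
RT 30: heading 0 -> 330
RT 90: heading 330 -> 240
FD 16: (17,0) -> (9,-13.856) [heading=240, draw]
Final: pos=(9,-13.856), heading=240, 2 segment(s) drawn

Segment endpoints: x in {0, 9, 17}, y in {-13.856, 0}
xmin=0, ymin=-13.856, xmax=17, ymax=0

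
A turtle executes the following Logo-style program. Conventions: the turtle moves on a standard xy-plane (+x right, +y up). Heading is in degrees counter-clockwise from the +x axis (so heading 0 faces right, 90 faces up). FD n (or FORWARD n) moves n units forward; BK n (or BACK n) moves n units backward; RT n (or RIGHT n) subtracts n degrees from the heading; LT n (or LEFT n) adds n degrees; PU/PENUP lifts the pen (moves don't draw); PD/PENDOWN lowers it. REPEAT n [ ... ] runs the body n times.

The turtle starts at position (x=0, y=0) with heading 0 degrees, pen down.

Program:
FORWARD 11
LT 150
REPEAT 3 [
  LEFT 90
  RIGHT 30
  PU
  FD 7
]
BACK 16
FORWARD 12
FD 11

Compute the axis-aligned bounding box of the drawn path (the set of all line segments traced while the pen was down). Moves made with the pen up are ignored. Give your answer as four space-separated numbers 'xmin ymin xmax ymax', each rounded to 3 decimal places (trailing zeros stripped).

Executing turtle program step by step:
Start: pos=(0,0), heading=0, pen down
FD 11: (0,0) -> (11,0) [heading=0, draw]
LT 150: heading 0 -> 150
REPEAT 3 [
  -- iteration 1/3 --
  LT 90: heading 150 -> 240
  RT 30: heading 240 -> 210
  PU: pen up
  FD 7: (11,0) -> (4.938,-3.5) [heading=210, move]
  -- iteration 2/3 --
  LT 90: heading 210 -> 300
  RT 30: heading 300 -> 270
  PU: pen up
  FD 7: (4.938,-3.5) -> (4.938,-10.5) [heading=270, move]
  -- iteration 3/3 --
  LT 90: heading 270 -> 0
  RT 30: heading 0 -> 330
  PU: pen up
  FD 7: (4.938,-10.5) -> (11,-14) [heading=330, move]
]
BK 16: (11,-14) -> (-2.856,-6) [heading=330, move]
FD 12: (-2.856,-6) -> (7.536,-12) [heading=330, move]
FD 11: (7.536,-12) -> (17.062,-17.5) [heading=330, move]
Final: pos=(17.062,-17.5), heading=330, 1 segment(s) drawn

Segment endpoints: x in {0, 11}, y in {0}
xmin=0, ymin=0, xmax=11, ymax=0

Answer: 0 0 11 0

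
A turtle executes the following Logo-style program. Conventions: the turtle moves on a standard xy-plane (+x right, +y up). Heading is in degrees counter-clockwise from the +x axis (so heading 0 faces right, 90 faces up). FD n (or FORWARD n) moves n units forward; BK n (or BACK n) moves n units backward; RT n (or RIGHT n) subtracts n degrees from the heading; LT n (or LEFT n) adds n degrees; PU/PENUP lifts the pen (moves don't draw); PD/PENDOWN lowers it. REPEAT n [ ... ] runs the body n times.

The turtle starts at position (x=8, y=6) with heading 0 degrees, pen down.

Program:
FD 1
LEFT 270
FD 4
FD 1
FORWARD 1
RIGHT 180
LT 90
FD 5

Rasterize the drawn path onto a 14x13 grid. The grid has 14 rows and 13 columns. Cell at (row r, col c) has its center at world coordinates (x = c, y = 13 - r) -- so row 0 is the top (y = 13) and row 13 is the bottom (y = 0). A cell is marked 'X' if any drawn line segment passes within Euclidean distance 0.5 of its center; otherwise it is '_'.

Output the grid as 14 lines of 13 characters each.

Answer: _____________
_____________
_____________
_____________
_____________
_____________
_____________
________XX___
_________X___
_________X___
_________X___
_________X___
_________X___
____XXXXXX___

Derivation:
Segment 0: (8,6) -> (9,6)
Segment 1: (9,6) -> (9,2)
Segment 2: (9,2) -> (9,1)
Segment 3: (9,1) -> (9,0)
Segment 4: (9,0) -> (4,0)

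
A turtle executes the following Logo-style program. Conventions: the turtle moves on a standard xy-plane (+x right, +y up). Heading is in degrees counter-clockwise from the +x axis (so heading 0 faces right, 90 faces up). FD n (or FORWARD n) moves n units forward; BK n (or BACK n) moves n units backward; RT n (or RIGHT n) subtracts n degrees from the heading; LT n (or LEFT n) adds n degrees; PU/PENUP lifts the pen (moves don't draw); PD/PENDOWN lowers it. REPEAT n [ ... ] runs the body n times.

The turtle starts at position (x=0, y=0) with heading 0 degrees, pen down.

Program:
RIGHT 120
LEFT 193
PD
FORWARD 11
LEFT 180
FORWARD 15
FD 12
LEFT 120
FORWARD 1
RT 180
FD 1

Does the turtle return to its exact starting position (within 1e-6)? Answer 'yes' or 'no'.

Executing turtle program step by step:
Start: pos=(0,0), heading=0, pen down
RT 120: heading 0 -> 240
LT 193: heading 240 -> 73
PD: pen down
FD 11: (0,0) -> (3.216,10.519) [heading=73, draw]
LT 180: heading 73 -> 253
FD 15: (3.216,10.519) -> (-1.169,-3.825) [heading=253, draw]
FD 12: (-1.169,-3.825) -> (-4.678,-15.301) [heading=253, draw]
LT 120: heading 253 -> 13
FD 1: (-4.678,-15.301) -> (-3.704,-15.076) [heading=13, draw]
RT 180: heading 13 -> 193
FD 1: (-3.704,-15.076) -> (-4.678,-15.301) [heading=193, draw]
Final: pos=(-4.678,-15.301), heading=193, 5 segment(s) drawn

Start position: (0, 0)
Final position: (-4.678, -15.301)
Distance = 16; >= 1e-6 -> NOT closed

Answer: no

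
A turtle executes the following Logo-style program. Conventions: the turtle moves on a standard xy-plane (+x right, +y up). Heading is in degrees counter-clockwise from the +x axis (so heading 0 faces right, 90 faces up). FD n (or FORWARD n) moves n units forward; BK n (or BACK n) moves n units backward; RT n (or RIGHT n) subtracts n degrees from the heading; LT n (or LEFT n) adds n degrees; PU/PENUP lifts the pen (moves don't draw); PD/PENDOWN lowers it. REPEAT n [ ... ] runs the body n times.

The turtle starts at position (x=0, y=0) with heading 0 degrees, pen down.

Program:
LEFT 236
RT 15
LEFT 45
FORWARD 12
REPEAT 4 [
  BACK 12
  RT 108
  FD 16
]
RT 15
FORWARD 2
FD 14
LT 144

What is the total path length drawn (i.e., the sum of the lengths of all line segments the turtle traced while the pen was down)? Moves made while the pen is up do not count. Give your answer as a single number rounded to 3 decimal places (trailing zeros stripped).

Executing turtle program step by step:
Start: pos=(0,0), heading=0, pen down
LT 236: heading 0 -> 236
RT 15: heading 236 -> 221
LT 45: heading 221 -> 266
FD 12: (0,0) -> (-0.837,-11.971) [heading=266, draw]
REPEAT 4 [
  -- iteration 1/4 --
  BK 12: (-0.837,-11.971) -> (0,0) [heading=266, draw]
  RT 108: heading 266 -> 158
  FD 16: (0,0) -> (-14.835,5.994) [heading=158, draw]
  -- iteration 2/4 --
  BK 12: (-14.835,5.994) -> (-3.709,1.498) [heading=158, draw]
  RT 108: heading 158 -> 50
  FD 16: (-3.709,1.498) -> (6.576,13.755) [heading=50, draw]
  -- iteration 3/4 --
  BK 12: (6.576,13.755) -> (-1.138,4.563) [heading=50, draw]
  RT 108: heading 50 -> 302
  FD 16: (-1.138,4.563) -> (7.341,-9.006) [heading=302, draw]
  -- iteration 4/4 --
  BK 12: (7.341,-9.006) -> (0.982,1.17) [heading=302, draw]
  RT 108: heading 302 -> 194
  FD 16: (0.982,1.17) -> (-14.543,-2.7) [heading=194, draw]
]
RT 15: heading 194 -> 179
FD 2: (-14.543,-2.7) -> (-16.542,-2.665) [heading=179, draw]
FD 14: (-16.542,-2.665) -> (-30.54,-2.421) [heading=179, draw]
LT 144: heading 179 -> 323
Final: pos=(-30.54,-2.421), heading=323, 11 segment(s) drawn

Segment lengths:
  seg 1: (0,0) -> (-0.837,-11.971), length = 12
  seg 2: (-0.837,-11.971) -> (0,0), length = 12
  seg 3: (0,0) -> (-14.835,5.994), length = 16
  seg 4: (-14.835,5.994) -> (-3.709,1.498), length = 12
  seg 5: (-3.709,1.498) -> (6.576,13.755), length = 16
  seg 6: (6.576,13.755) -> (-1.138,4.563), length = 12
  seg 7: (-1.138,4.563) -> (7.341,-9.006), length = 16
  seg 8: (7.341,-9.006) -> (0.982,1.17), length = 12
  seg 9: (0.982,1.17) -> (-14.543,-2.7), length = 16
  seg 10: (-14.543,-2.7) -> (-16.542,-2.665), length = 2
  seg 11: (-16.542,-2.665) -> (-30.54,-2.421), length = 14
Total = 140

Answer: 140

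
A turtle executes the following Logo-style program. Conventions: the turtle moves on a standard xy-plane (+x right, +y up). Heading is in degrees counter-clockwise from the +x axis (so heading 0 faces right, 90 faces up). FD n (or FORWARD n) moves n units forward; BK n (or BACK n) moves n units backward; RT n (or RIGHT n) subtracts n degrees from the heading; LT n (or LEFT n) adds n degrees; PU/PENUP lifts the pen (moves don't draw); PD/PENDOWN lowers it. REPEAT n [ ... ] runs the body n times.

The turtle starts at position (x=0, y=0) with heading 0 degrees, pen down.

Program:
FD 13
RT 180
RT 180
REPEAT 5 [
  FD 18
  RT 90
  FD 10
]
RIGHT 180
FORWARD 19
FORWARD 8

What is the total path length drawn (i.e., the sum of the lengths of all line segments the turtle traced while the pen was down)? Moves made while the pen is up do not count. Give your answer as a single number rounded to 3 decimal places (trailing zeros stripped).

Executing turtle program step by step:
Start: pos=(0,0), heading=0, pen down
FD 13: (0,0) -> (13,0) [heading=0, draw]
RT 180: heading 0 -> 180
RT 180: heading 180 -> 0
REPEAT 5 [
  -- iteration 1/5 --
  FD 18: (13,0) -> (31,0) [heading=0, draw]
  RT 90: heading 0 -> 270
  FD 10: (31,0) -> (31,-10) [heading=270, draw]
  -- iteration 2/5 --
  FD 18: (31,-10) -> (31,-28) [heading=270, draw]
  RT 90: heading 270 -> 180
  FD 10: (31,-28) -> (21,-28) [heading=180, draw]
  -- iteration 3/5 --
  FD 18: (21,-28) -> (3,-28) [heading=180, draw]
  RT 90: heading 180 -> 90
  FD 10: (3,-28) -> (3,-18) [heading=90, draw]
  -- iteration 4/5 --
  FD 18: (3,-18) -> (3,0) [heading=90, draw]
  RT 90: heading 90 -> 0
  FD 10: (3,0) -> (13,0) [heading=0, draw]
  -- iteration 5/5 --
  FD 18: (13,0) -> (31,0) [heading=0, draw]
  RT 90: heading 0 -> 270
  FD 10: (31,0) -> (31,-10) [heading=270, draw]
]
RT 180: heading 270 -> 90
FD 19: (31,-10) -> (31,9) [heading=90, draw]
FD 8: (31,9) -> (31,17) [heading=90, draw]
Final: pos=(31,17), heading=90, 13 segment(s) drawn

Segment lengths:
  seg 1: (0,0) -> (13,0), length = 13
  seg 2: (13,0) -> (31,0), length = 18
  seg 3: (31,0) -> (31,-10), length = 10
  seg 4: (31,-10) -> (31,-28), length = 18
  seg 5: (31,-28) -> (21,-28), length = 10
  seg 6: (21,-28) -> (3,-28), length = 18
  seg 7: (3,-28) -> (3,-18), length = 10
  seg 8: (3,-18) -> (3,0), length = 18
  seg 9: (3,0) -> (13,0), length = 10
  seg 10: (13,0) -> (31,0), length = 18
  seg 11: (31,0) -> (31,-10), length = 10
  seg 12: (31,-10) -> (31,9), length = 19
  seg 13: (31,9) -> (31,17), length = 8
Total = 180

Answer: 180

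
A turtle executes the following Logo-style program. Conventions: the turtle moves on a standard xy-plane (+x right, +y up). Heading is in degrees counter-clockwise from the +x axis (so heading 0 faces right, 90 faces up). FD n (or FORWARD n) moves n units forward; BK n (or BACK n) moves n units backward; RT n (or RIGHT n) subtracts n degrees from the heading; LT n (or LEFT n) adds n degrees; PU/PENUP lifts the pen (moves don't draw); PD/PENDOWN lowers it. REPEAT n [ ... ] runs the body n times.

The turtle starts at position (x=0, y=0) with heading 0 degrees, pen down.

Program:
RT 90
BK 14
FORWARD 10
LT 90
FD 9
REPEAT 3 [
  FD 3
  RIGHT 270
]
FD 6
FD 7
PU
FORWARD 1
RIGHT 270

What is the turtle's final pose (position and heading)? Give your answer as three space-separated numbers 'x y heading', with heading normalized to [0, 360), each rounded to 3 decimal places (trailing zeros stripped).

Answer: 9 -7 0

Derivation:
Executing turtle program step by step:
Start: pos=(0,0), heading=0, pen down
RT 90: heading 0 -> 270
BK 14: (0,0) -> (0,14) [heading=270, draw]
FD 10: (0,14) -> (0,4) [heading=270, draw]
LT 90: heading 270 -> 0
FD 9: (0,4) -> (9,4) [heading=0, draw]
REPEAT 3 [
  -- iteration 1/3 --
  FD 3: (9,4) -> (12,4) [heading=0, draw]
  RT 270: heading 0 -> 90
  -- iteration 2/3 --
  FD 3: (12,4) -> (12,7) [heading=90, draw]
  RT 270: heading 90 -> 180
  -- iteration 3/3 --
  FD 3: (12,7) -> (9,7) [heading=180, draw]
  RT 270: heading 180 -> 270
]
FD 6: (9,7) -> (9,1) [heading=270, draw]
FD 7: (9,1) -> (9,-6) [heading=270, draw]
PU: pen up
FD 1: (9,-6) -> (9,-7) [heading=270, move]
RT 270: heading 270 -> 0
Final: pos=(9,-7), heading=0, 8 segment(s) drawn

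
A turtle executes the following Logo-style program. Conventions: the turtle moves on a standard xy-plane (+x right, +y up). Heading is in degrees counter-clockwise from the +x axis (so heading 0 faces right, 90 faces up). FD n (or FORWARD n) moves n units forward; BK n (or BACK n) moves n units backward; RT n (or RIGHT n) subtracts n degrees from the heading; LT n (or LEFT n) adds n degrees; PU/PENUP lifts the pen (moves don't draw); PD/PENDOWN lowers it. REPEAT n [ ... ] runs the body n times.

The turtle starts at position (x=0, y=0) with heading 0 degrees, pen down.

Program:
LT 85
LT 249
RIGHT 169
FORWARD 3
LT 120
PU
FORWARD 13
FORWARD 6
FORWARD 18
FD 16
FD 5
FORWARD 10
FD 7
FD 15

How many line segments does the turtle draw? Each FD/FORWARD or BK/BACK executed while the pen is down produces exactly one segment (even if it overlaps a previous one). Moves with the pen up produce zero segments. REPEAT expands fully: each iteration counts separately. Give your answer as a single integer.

Answer: 1

Derivation:
Executing turtle program step by step:
Start: pos=(0,0), heading=0, pen down
LT 85: heading 0 -> 85
LT 249: heading 85 -> 334
RT 169: heading 334 -> 165
FD 3: (0,0) -> (-2.898,0.776) [heading=165, draw]
LT 120: heading 165 -> 285
PU: pen up
FD 13: (-2.898,0.776) -> (0.467,-11.781) [heading=285, move]
FD 6: (0.467,-11.781) -> (2.02,-17.576) [heading=285, move]
FD 18: (2.02,-17.576) -> (6.679,-34.963) [heading=285, move]
FD 16: (6.679,-34.963) -> (10.82,-50.418) [heading=285, move]
FD 5: (10.82,-50.418) -> (12.114,-55.247) [heading=285, move]
FD 10: (12.114,-55.247) -> (14.702,-64.906) [heading=285, move]
FD 7: (14.702,-64.906) -> (16.514,-71.668) [heading=285, move]
FD 15: (16.514,-71.668) -> (20.396,-86.157) [heading=285, move]
Final: pos=(20.396,-86.157), heading=285, 1 segment(s) drawn
Segments drawn: 1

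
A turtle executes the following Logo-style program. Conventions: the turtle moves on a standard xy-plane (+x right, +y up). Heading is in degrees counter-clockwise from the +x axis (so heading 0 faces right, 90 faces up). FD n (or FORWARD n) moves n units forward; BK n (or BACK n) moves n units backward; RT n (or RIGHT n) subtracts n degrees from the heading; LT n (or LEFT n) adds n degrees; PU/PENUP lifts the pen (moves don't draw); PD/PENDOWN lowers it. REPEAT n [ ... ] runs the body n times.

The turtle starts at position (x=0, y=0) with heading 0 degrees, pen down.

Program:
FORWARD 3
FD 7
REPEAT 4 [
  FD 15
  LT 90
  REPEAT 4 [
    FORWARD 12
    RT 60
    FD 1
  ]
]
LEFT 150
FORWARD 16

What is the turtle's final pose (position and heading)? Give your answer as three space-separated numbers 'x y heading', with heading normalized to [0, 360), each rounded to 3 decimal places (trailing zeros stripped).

Executing turtle program step by step:
Start: pos=(0,0), heading=0, pen down
FD 3: (0,0) -> (3,0) [heading=0, draw]
FD 7: (3,0) -> (10,0) [heading=0, draw]
REPEAT 4 [
  -- iteration 1/4 --
  FD 15: (10,0) -> (25,0) [heading=0, draw]
  LT 90: heading 0 -> 90
  REPEAT 4 [
    -- iteration 1/4 --
    FD 12: (25,0) -> (25,12) [heading=90, draw]
    RT 60: heading 90 -> 30
    FD 1: (25,12) -> (25.866,12.5) [heading=30, draw]
    -- iteration 2/4 --
    FD 12: (25.866,12.5) -> (36.258,18.5) [heading=30, draw]
    RT 60: heading 30 -> 330
    FD 1: (36.258,18.5) -> (37.124,18) [heading=330, draw]
    -- iteration 3/4 --
    FD 12: (37.124,18) -> (47.517,12) [heading=330, draw]
    RT 60: heading 330 -> 270
    FD 1: (47.517,12) -> (47.517,11) [heading=270, draw]
    -- iteration 4/4 --
    FD 12: (47.517,11) -> (47.517,-1) [heading=270, draw]
    RT 60: heading 270 -> 210
    FD 1: (47.517,-1) -> (46.651,-1.5) [heading=210, draw]
  ]
  -- iteration 2/4 --
  FD 15: (46.651,-1.5) -> (33.66,-9) [heading=210, draw]
  LT 90: heading 210 -> 300
  REPEAT 4 [
    -- iteration 1/4 --
    FD 12: (33.66,-9) -> (39.66,-19.392) [heading=300, draw]
    RT 60: heading 300 -> 240
    FD 1: (39.66,-19.392) -> (39.16,-20.258) [heading=240, draw]
    -- iteration 2/4 --
    FD 12: (39.16,-20.258) -> (33.16,-30.651) [heading=240, draw]
    RT 60: heading 240 -> 180
    FD 1: (33.16,-30.651) -> (32.16,-30.651) [heading=180, draw]
    -- iteration 3/4 --
    FD 12: (32.16,-30.651) -> (20.16,-30.651) [heading=180, draw]
    RT 60: heading 180 -> 120
    FD 1: (20.16,-30.651) -> (19.66,-29.785) [heading=120, draw]
    -- iteration 4/4 --
    FD 12: (19.66,-29.785) -> (13.66,-19.392) [heading=120, draw]
    RT 60: heading 120 -> 60
    FD 1: (13.66,-19.392) -> (14.16,-18.526) [heading=60, draw]
  ]
  -- iteration 3/4 --
  FD 15: (14.16,-18.526) -> (21.66,-5.536) [heading=60, draw]
  LT 90: heading 60 -> 150
  REPEAT 4 [
    -- iteration 1/4 --
    FD 12: (21.66,-5.536) -> (11.268,0.464) [heading=150, draw]
    RT 60: heading 150 -> 90
    FD 1: (11.268,0.464) -> (11.268,1.464) [heading=90, draw]
    -- iteration 2/4 --
    FD 12: (11.268,1.464) -> (11.268,13.464) [heading=90, draw]
    RT 60: heading 90 -> 30
    FD 1: (11.268,13.464) -> (12.134,13.964) [heading=30, draw]
    -- iteration 3/4 --
    FD 12: (12.134,13.964) -> (22.526,19.964) [heading=30, draw]
    RT 60: heading 30 -> 330
    FD 1: (22.526,19.964) -> (23.392,19.464) [heading=330, draw]
    -- iteration 4/4 --
    FD 12: (23.392,19.464) -> (33.785,13.464) [heading=330, draw]
    RT 60: heading 330 -> 270
    FD 1: (33.785,13.464) -> (33.785,12.464) [heading=270, draw]
  ]
  -- iteration 4/4 --
  FD 15: (33.785,12.464) -> (33.785,-2.536) [heading=270, draw]
  LT 90: heading 270 -> 0
  REPEAT 4 [
    -- iteration 1/4 --
    FD 12: (33.785,-2.536) -> (45.785,-2.536) [heading=0, draw]
    RT 60: heading 0 -> 300
    FD 1: (45.785,-2.536) -> (46.285,-3.402) [heading=300, draw]
    -- iteration 2/4 --
    FD 12: (46.285,-3.402) -> (52.285,-13.794) [heading=300, draw]
    RT 60: heading 300 -> 240
    FD 1: (52.285,-13.794) -> (51.785,-14.66) [heading=240, draw]
    -- iteration 3/4 --
    FD 12: (51.785,-14.66) -> (45.785,-25.053) [heading=240, draw]
    RT 60: heading 240 -> 180
    FD 1: (45.785,-25.053) -> (44.785,-25.053) [heading=180, draw]
    -- iteration 4/4 --
    FD 12: (44.785,-25.053) -> (32.785,-25.053) [heading=180, draw]
    RT 60: heading 180 -> 120
    FD 1: (32.785,-25.053) -> (32.285,-24.187) [heading=120, draw]
  ]
]
LT 150: heading 120 -> 270
FD 16: (32.285,-24.187) -> (32.285,-40.187) [heading=270, draw]
Final: pos=(32.285,-40.187), heading=270, 39 segment(s) drawn

Answer: 32.285 -40.187 270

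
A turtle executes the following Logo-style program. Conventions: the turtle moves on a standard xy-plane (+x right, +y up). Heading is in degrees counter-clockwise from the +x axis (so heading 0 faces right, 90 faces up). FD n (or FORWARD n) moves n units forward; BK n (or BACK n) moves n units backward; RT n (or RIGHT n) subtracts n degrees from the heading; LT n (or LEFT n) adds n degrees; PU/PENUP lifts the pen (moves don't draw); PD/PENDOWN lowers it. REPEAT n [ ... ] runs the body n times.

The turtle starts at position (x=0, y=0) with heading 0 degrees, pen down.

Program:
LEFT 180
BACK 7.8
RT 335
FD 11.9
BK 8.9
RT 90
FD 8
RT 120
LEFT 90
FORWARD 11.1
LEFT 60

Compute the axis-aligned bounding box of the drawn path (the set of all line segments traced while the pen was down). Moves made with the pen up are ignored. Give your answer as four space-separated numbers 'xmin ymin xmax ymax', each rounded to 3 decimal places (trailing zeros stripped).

Executing turtle program step by step:
Start: pos=(0,0), heading=0, pen down
LT 180: heading 0 -> 180
BK 7.8: (0,0) -> (7.8,0) [heading=180, draw]
RT 335: heading 180 -> 205
FD 11.9: (7.8,0) -> (-2.985,-5.029) [heading=205, draw]
BK 8.9: (-2.985,-5.029) -> (5.081,-1.268) [heading=205, draw]
RT 90: heading 205 -> 115
FD 8: (5.081,-1.268) -> (1.7,5.983) [heading=115, draw]
RT 120: heading 115 -> 355
LT 90: heading 355 -> 85
FD 11.1: (1.7,5.983) -> (2.668,17.04) [heading=85, draw]
LT 60: heading 85 -> 145
Final: pos=(2.668,17.04), heading=145, 5 segment(s) drawn

Segment endpoints: x in {-2.985, 0, 1.7, 2.668, 5.081, 7.8}, y in {-5.029, -1.268, 0, 0, 5.983, 17.04}
xmin=-2.985, ymin=-5.029, xmax=7.8, ymax=17.04

Answer: -2.985 -5.029 7.8 17.04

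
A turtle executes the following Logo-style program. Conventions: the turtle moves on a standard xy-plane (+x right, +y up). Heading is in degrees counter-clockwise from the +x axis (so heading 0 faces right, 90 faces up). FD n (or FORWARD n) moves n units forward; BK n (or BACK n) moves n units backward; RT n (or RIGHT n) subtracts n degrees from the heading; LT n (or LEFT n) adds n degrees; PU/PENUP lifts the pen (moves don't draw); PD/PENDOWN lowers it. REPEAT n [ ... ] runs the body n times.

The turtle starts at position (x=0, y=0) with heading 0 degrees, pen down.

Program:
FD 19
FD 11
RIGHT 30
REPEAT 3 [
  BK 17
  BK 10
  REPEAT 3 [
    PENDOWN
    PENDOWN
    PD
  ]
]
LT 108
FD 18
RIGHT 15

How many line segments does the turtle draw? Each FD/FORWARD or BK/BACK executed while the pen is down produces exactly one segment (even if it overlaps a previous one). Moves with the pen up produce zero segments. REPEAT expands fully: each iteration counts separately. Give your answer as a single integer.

Answer: 9

Derivation:
Executing turtle program step by step:
Start: pos=(0,0), heading=0, pen down
FD 19: (0,0) -> (19,0) [heading=0, draw]
FD 11: (19,0) -> (30,0) [heading=0, draw]
RT 30: heading 0 -> 330
REPEAT 3 [
  -- iteration 1/3 --
  BK 17: (30,0) -> (15.278,8.5) [heading=330, draw]
  BK 10: (15.278,8.5) -> (6.617,13.5) [heading=330, draw]
  REPEAT 3 [
    -- iteration 1/3 --
    PD: pen down
    PD: pen down
    PD: pen down
    -- iteration 2/3 --
    PD: pen down
    PD: pen down
    PD: pen down
    -- iteration 3/3 --
    PD: pen down
    PD: pen down
    PD: pen down
  ]
  -- iteration 2/3 --
  BK 17: (6.617,13.5) -> (-8.105,22) [heading=330, draw]
  BK 10: (-8.105,22) -> (-16.765,27) [heading=330, draw]
  REPEAT 3 [
    -- iteration 1/3 --
    PD: pen down
    PD: pen down
    PD: pen down
    -- iteration 2/3 --
    PD: pen down
    PD: pen down
    PD: pen down
    -- iteration 3/3 --
    PD: pen down
    PD: pen down
    PD: pen down
  ]
  -- iteration 3/3 --
  BK 17: (-16.765,27) -> (-31.488,35.5) [heading=330, draw]
  BK 10: (-31.488,35.5) -> (-40.148,40.5) [heading=330, draw]
  REPEAT 3 [
    -- iteration 1/3 --
    PD: pen down
    PD: pen down
    PD: pen down
    -- iteration 2/3 --
    PD: pen down
    PD: pen down
    PD: pen down
    -- iteration 3/3 --
    PD: pen down
    PD: pen down
    PD: pen down
  ]
]
LT 108: heading 330 -> 78
FD 18: (-40.148,40.5) -> (-36.406,58.107) [heading=78, draw]
RT 15: heading 78 -> 63
Final: pos=(-36.406,58.107), heading=63, 9 segment(s) drawn
Segments drawn: 9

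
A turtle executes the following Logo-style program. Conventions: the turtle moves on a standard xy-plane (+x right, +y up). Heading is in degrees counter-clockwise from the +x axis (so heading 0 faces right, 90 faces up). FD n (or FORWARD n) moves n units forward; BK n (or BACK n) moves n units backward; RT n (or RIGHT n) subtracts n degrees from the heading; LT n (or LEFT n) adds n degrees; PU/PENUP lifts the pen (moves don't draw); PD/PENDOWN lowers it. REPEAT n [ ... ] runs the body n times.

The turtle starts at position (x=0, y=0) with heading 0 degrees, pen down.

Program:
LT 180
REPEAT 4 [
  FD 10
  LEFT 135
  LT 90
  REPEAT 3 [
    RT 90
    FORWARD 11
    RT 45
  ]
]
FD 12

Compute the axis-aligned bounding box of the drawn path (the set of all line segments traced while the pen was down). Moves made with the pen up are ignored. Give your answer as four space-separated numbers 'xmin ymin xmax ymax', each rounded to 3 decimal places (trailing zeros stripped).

Executing turtle program step by step:
Start: pos=(0,0), heading=0, pen down
LT 180: heading 0 -> 180
REPEAT 4 [
  -- iteration 1/4 --
  FD 10: (0,0) -> (-10,0) [heading=180, draw]
  LT 135: heading 180 -> 315
  LT 90: heading 315 -> 45
  REPEAT 3 [
    -- iteration 1/3 --
    RT 90: heading 45 -> 315
    FD 11: (-10,0) -> (-2.222,-7.778) [heading=315, draw]
    RT 45: heading 315 -> 270
    -- iteration 2/3 --
    RT 90: heading 270 -> 180
    FD 11: (-2.222,-7.778) -> (-13.222,-7.778) [heading=180, draw]
    RT 45: heading 180 -> 135
    -- iteration 3/3 --
    RT 90: heading 135 -> 45
    FD 11: (-13.222,-7.778) -> (-5.444,0) [heading=45, draw]
    RT 45: heading 45 -> 0
  ]
  -- iteration 2/4 --
  FD 10: (-5.444,0) -> (4.556,0) [heading=0, draw]
  LT 135: heading 0 -> 135
  LT 90: heading 135 -> 225
  REPEAT 3 [
    -- iteration 1/3 --
    RT 90: heading 225 -> 135
    FD 11: (4.556,0) -> (-3.222,7.778) [heading=135, draw]
    RT 45: heading 135 -> 90
    -- iteration 2/3 --
    RT 90: heading 90 -> 0
    FD 11: (-3.222,7.778) -> (7.778,7.778) [heading=0, draw]
    RT 45: heading 0 -> 315
    -- iteration 3/3 --
    RT 90: heading 315 -> 225
    FD 11: (7.778,7.778) -> (0,0) [heading=225, draw]
    RT 45: heading 225 -> 180
  ]
  -- iteration 3/4 --
  FD 10: (0,0) -> (-10,0) [heading=180, draw]
  LT 135: heading 180 -> 315
  LT 90: heading 315 -> 45
  REPEAT 3 [
    -- iteration 1/3 --
    RT 90: heading 45 -> 315
    FD 11: (-10,0) -> (-2.222,-7.778) [heading=315, draw]
    RT 45: heading 315 -> 270
    -- iteration 2/3 --
    RT 90: heading 270 -> 180
    FD 11: (-2.222,-7.778) -> (-13.222,-7.778) [heading=180, draw]
    RT 45: heading 180 -> 135
    -- iteration 3/3 --
    RT 90: heading 135 -> 45
    FD 11: (-13.222,-7.778) -> (-5.444,0) [heading=45, draw]
    RT 45: heading 45 -> 0
  ]
  -- iteration 4/4 --
  FD 10: (-5.444,0) -> (4.556,0) [heading=0, draw]
  LT 135: heading 0 -> 135
  LT 90: heading 135 -> 225
  REPEAT 3 [
    -- iteration 1/3 --
    RT 90: heading 225 -> 135
    FD 11: (4.556,0) -> (-3.222,7.778) [heading=135, draw]
    RT 45: heading 135 -> 90
    -- iteration 2/3 --
    RT 90: heading 90 -> 0
    FD 11: (-3.222,7.778) -> (7.778,7.778) [heading=0, draw]
    RT 45: heading 0 -> 315
    -- iteration 3/3 --
    RT 90: heading 315 -> 225
    FD 11: (7.778,7.778) -> (0,0) [heading=225, draw]
    RT 45: heading 225 -> 180
  ]
]
FD 12: (0,0) -> (-12,0) [heading=180, draw]
Final: pos=(-12,0), heading=180, 17 segment(s) drawn

Segment endpoints: x in {-13.222, -13.222, -12, -10, -10, -5.444, -5.444, -3.222, -3.222, -2.222, -2.222, 0, 0, 0, 4.556, 4.556, 7.778, 7.778}, y in {-7.778, -7.778, -7.778, -7.778, 0, 0, 0, 0, 0, 0, 7.778, 7.778, 7.778}
xmin=-13.222, ymin=-7.778, xmax=7.778, ymax=7.778

Answer: -13.222 -7.778 7.778 7.778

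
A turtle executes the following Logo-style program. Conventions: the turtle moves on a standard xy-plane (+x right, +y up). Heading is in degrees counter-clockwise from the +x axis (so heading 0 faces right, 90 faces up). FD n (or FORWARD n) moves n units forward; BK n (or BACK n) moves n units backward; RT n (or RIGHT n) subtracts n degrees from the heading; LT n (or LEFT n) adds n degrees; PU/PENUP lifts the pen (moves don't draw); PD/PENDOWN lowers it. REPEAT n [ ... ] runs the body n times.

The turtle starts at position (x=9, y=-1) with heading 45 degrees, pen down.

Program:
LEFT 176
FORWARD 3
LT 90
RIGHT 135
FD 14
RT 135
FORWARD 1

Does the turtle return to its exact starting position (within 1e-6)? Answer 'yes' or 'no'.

Answer: no

Derivation:
Executing turtle program step by step:
Start: pos=(9,-1), heading=45, pen down
LT 176: heading 45 -> 221
FD 3: (9,-1) -> (6.736,-2.968) [heading=221, draw]
LT 90: heading 221 -> 311
RT 135: heading 311 -> 176
FD 14: (6.736,-2.968) -> (-7.23,-1.992) [heading=176, draw]
RT 135: heading 176 -> 41
FD 1: (-7.23,-1.992) -> (-6.475,-1.336) [heading=41, draw]
Final: pos=(-6.475,-1.336), heading=41, 3 segment(s) drawn

Start position: (9, -1)
Final position: (-6.475, -1.336)
Distance = 15.479; >= 1e-6 -> NOT closed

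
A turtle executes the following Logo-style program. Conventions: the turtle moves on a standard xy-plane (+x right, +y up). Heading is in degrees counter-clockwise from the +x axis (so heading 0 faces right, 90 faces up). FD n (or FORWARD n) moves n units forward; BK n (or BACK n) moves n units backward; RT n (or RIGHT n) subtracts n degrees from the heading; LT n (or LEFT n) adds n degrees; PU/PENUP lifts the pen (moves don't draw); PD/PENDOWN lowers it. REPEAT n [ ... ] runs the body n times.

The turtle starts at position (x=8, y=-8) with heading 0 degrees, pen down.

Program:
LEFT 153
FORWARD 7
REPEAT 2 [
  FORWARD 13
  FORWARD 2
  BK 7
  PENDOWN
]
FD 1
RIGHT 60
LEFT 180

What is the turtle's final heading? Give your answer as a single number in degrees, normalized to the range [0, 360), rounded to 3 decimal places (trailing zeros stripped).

Executing turtle program step by step:
Start: pos=(8,-8), heading=0, pen down
LT 153: heading 0 -> 153
FD 7: (8,-8) -> (1.763,-4.822) [heading=153, draw]
REPEAT 2 [
  -- iteration 1/2 --
  FD 13: (1.763,-4.822) -> (-9.82,1.08) [heading=153, draw]
  FD 2: (-9.82,1.08) -> (-11.602,1.988) [heading=153, draw]
  BK 7: (-11.602,1.988) -> (-5.365,-1.19) [heading=153, draw]
  PD: pen down
  -- iteration 2/2 --
  FD 13: (-5.365,-1.19) -> (-16.948,4.712) [heading=153, draw]
  FD 2: (-16.948,4.712) -> (-18.73,5.62) [heading=153, draw]
  BK 7: (-18.73,5.62) -> (-12.493,2.442) [heading=153, draw]
  PD: pen down
]
FD 1: (-12.493,2.442) -> (-13.384,2.896) [heading=153, draw]
RT 60: heading 153 -> 93
LT 180: heading 93 -> 273
Final: pos=(-13.384,2.896), heading=273, 8 segment(s) drawn

Answer: 273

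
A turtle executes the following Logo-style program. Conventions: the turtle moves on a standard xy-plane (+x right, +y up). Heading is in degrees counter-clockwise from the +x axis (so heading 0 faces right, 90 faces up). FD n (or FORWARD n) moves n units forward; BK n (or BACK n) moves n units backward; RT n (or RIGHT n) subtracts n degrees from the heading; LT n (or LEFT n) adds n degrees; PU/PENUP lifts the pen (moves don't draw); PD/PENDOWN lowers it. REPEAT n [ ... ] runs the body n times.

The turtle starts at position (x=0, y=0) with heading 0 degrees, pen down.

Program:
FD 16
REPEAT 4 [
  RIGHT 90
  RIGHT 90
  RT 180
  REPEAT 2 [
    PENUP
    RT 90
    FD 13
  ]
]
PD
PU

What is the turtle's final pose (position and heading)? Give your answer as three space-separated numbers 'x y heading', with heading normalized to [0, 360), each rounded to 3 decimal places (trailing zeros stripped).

Executing turtle program step by step:
Start: pos=(0,0), heading=0, pen down
FD 16: (0,0) -> (16,0) [heading=0, draw]
REPEAT 4 [
  -- iteration 1/4 --
  RT 90: heading 0 -> 270
  RT 90: heading 270 -> 180
  RT 180: heading 180 -> 0
  REPEAT 2 [
    -- iteration 1/2 --
    PU: pen up
    RT 90: heading 0 -> 270
    FD 13: (16,0) -> (16,-13) [heading=270, move]
    -- iteration 2/2 --
    PU: pen up
    RT 90: heading 270 -> 180
    FD 13: (16,-13) -> (3,-13) [heading=180, move]
  ]
  -- iteration 2/4 --
  RT 90: heading 180 -> 90
  RT 90: heading 90 -> 0
  RT 180: heading 0 -> 180
  REPEAT 2 [
    -- iteration 1/2 --
    PU: pen up
    RT 90: heading 180 -> 90
    FD 13: (3,-13) -> (3,0) [heading=90, move]
    -- iteration 2/2 --
    PU: pen up
    RT 90: heading 90 -> 0
    FD 13: (3,0) -> (16,0) [heading=0, move]
  ]
  -- iteration 3/4 --
  RT 90: heading 0 -> 270
  RT 90: heading 270 -> 180
  RT 180: heading 180 -> 0
  REPEAT 2 [
    -- iteration 1/2 --
    PU: pen up
    RT 90: heading 0 -> 270
    FD 13: (16,0) -> (16,-13) [heading=270, move]
    -- iteration 2/2 --
    PU: pen up
    RT 90: heading 270 -> 180
    FD 13: (16,-13) -> (3,-13) [heading=180, move]
  ]
  -- iteration 4/4 --
  RT 90: heading 180 -> 90
  RT 90: heading 90 -> 0
  RT 180: heading 0 -> 180
  REPEAT 2 [
    -- iteration 1/2 --
    PU: pen up
    RT 90: heading 180 -> 90
    FD 13: (3,-13) -> (3,0) [heading=90, move]
    -- iteration 2/2 --
    PU: pen up
    RT 90: heading 90 -> 0
    FD 13: (3,0) -> (16,0) [heading=0, move]
  ]
]
PD: pen down
PU: pen up
Final: pos=(16,0), heading=0, 1 segment(s) drawn

Answer: 16 0 0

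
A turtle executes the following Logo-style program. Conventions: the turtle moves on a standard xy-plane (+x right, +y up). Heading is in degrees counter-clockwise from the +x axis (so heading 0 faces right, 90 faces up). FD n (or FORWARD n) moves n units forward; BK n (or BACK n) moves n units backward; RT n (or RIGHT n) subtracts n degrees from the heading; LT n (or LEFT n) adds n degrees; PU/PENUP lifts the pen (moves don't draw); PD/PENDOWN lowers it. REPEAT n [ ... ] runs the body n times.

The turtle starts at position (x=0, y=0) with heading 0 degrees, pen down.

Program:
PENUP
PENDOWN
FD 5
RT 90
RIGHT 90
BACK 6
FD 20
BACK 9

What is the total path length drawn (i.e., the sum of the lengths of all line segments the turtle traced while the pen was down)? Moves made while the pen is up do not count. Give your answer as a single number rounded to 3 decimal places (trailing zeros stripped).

Answer: 40

Derivation:
Executing turtle program step by step:
Start: pos=(0,0), heading=0, pen down
PU: pen up
PD: pen down
FD 5: (0,0) -> (5,0) [heading=0, draw]
RT 90: heading 0 -> 270
RT 90: heading 270 -> 180
BK 6: (5,0) -> (11,0) [heading=180, draw]
FD 20: (11,0) -> (-9,0) [heading=180, draw]
BK 9: (-9,0) -> (0,0) [heading=180, draw]
Final: pos=(0,0), heading=180, 4 segment(s) drawn

Segment lengths:
  seg 1: (0,0) -> (5,0), length = 5
  seg 2: (5,0) -> (11,0), length = 6
  seg 3: (11,0) -> (-9,0), length = 20
  seg 4: (-9,0) -> (0,0), length = 9
Total = 40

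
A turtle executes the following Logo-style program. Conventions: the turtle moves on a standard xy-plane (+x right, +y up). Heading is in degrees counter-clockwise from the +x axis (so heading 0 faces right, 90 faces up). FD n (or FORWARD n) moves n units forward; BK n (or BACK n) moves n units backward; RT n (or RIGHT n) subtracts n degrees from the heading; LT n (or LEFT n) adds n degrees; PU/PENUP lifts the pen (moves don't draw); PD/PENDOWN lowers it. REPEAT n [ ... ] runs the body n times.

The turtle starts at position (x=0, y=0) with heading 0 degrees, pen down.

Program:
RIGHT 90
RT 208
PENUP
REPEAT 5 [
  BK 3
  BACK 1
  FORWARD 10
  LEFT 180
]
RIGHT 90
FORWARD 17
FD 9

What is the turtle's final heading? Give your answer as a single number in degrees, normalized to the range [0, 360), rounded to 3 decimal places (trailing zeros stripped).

Answer: 152

Derivation:
Executing turtle program step by step:
Start: pos=(0,0), heading=0, pen down
RT 90: heading 0 -> 270
RT 208: heading 270 -> 62
PU: pen up
REPEAT 5 [
  -- iteration 1/5 --
  BK 3: (0,0) -> (-1.408,-2.649) [heading=62, move]
  BK 1: (-1.408,-2.649) -> (-1.878,-3.532) [heading=62, move]
  FD 10: (-1.878,-3.532) -> (2.817,5.298) [heading=62, move]
  LT 180: heading 62 -> 242
  -- iteration 2/5 --
  BK 3: (2.817,5.298) -> (4.225,7.947) [heading=242, move]
  BK 1: (4.225,7.947) -> (4.695,8.829) [heading=242, move]
  FD 10: (4.695,8.829) -> (0,0) [heading=242, move]
  LT 180: heading 242 -> 62
  -- iteration 3/5 --
  BK 3: (0,0) -> (-1.408,-2.649) [heading=62, move]
  BK 1: (-1.408,-2.649) -> (-1.878,-3.532) [heading=62, move]
  FD 10: (-1.878,-3.532) -> (2.817,5.298) [heading=62, move]
  LT 180: heading 62 -> 242
  -- iteration 4/5 --
  BK 3: (2.817,5.298) -> (4.225,7.947) [heading=242, move]
  BK 1: (4.225,7.947) -> (4.695,8.829) [heading=242, move]
  FD 10: (4.695,8.829) -> (0,0) [heading=242, move]
  LT 180: heading 242 -> 62
  -- iteration 5/5 --
  BK 3: (0,0) -> (-1.408,-2.649) [heading=62, move]
  BK 1: (-1.408,-2.649) -> (-1.878,-3.532) [heading=62, move]
  FD 10: (-1.878,-3.532) -> (2.817,5.298) [heading=62, move]
  LT 180: heading 62 -> 242
]
RT 90: heading 242 -> 152
FD 17: (2.817,5.298) -> (-12.193,13.279) [heading=152, move]
FD 9: (-12.193,13.279) -> (-20.14,17.504) [heading=152, move]
Final: pos=(-20.14,17.504), heading=152, 0 segment(s) drawn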